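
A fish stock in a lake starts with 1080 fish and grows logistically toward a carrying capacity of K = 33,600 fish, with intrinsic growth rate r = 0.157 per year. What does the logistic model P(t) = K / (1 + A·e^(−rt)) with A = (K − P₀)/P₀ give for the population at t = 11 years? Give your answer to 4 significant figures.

A = (33600 − 1080)/1080 = 30.11111
P(11) = 33600 / (1 + 30.11111·e^(−0.157·11)) = 33600 / (1 + 30.11111·0.177817)
= 33600 / 6.35427 ≈ 5287.78

≈ 5,288 fish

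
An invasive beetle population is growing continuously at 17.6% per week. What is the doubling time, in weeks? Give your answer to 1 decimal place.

doubling time = ln(2) / |r| = 0.69315 / 0.176

doubling time ≈ 3.9 weeks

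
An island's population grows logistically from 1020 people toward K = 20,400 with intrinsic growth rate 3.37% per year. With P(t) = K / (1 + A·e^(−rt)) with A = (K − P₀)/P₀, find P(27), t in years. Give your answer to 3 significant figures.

≈ 2,360 people

A = (20400 − 1020)/1020 = 19
P(27) = 20400 / (1 + 19·e^(−0.0337·27)) = 20400 / (1 + 19·0.402564)
= 20400 / 8.64873 ≈ 2358.73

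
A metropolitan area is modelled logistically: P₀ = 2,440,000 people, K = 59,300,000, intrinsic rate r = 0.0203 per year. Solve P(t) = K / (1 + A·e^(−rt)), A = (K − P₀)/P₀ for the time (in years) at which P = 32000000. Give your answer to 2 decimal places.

t ≈ 162.93 years

A = (59300000 − 2440000)/2440000 = 23.30328
32000000 = 59300000/(1 + 23.30328·e^(−0.0203t)) → 1 + 23.30328·e^(−0.0203t) = 1.85312
e^(−0.0203t) = 0.03661 → t = ln(27.3152)/0.0203 = 3.30744/0.0203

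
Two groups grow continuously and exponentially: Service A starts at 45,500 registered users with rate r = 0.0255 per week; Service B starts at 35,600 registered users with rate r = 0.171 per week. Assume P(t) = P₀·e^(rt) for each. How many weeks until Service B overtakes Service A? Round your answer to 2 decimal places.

t ≈ 1.69 weeks

45500·e^(0.0255t) = 35600·e^(0.171t)
45500/35600 = e^((0.171 − 0.0255)t) → ln(1.27809) = 0.1455·t
t = 0.24537 / 0.1455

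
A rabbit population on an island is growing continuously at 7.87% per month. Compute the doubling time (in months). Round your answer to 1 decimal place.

doubling time = ln(2) / |r| = 0.69315 / 0.0787

doubling time ≈ 8.8 months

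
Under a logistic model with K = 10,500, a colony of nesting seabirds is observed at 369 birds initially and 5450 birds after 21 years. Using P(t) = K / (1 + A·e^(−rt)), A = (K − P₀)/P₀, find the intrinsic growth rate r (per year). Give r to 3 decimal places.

A = (10500 − 369)/369 = 27.45528
5450 = 10500/(1 + 27.45528·e^(−r·21)) → e^(−21r) = (1.92661 − 1)/27.45528 = 0.03375
r = −ln(0.03375)/21 = 3.38879/21

r ≈ 0.161 per year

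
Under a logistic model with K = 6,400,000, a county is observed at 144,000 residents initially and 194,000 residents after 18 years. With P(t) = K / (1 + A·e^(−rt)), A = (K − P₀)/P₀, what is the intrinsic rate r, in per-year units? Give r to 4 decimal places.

A = (6400000 − 144000)/144000 = 43.44444
194000 = 6400000/(1 + 43.44444·e^(−r·18)) → e^(−18r) = (32.98969 − 1)/43.44444 = 0.736336
r = −ln(0.736336)/18 = 0.30607/18

r ≈ 0.0170 per year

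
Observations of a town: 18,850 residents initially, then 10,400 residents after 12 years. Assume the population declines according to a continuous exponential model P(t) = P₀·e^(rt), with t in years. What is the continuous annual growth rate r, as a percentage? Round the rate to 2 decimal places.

10400 = 18850 · e^(r·12)
e^(12r) = 10400/18850 = 0.55172
r = ln(0.55172) / 12 = -0.59471 / 12

r ≈ -4.96% per year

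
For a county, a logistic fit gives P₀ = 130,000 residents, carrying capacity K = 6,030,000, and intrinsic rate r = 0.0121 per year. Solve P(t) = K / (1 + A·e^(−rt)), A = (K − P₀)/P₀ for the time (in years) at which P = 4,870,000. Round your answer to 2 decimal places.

A = (6030000 − 130000)/130000 = 45.38462
4870000 = 6030000/(1 + 45.38462·e^(−0.0121t)) → 1 + 45.38462·e^(−0.0121t) = 1.23819
e^(−0.0121t) = 0.005248 → t = ln(190.53714)/0.0121 = 5.24985/0.0121

t ≈ 433.87 years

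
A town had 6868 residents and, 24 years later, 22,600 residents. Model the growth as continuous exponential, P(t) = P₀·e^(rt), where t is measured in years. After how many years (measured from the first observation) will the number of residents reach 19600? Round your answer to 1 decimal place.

r = ln(22600/6868) / 24 ≈ 0.049628 per year
t = ln(19600/6868) / r = 1.04866 / 0.049628 ≈ 21.13

t ≈ 21.1 years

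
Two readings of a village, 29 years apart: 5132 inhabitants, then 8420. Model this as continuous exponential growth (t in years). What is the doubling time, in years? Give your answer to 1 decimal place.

doubling time ≈ 40.6 years

r = ln(8420/5132) / 29 = ln(1.64069) / 29 ≈ 0.017073 per year
doubling time = ln 2 / |r| = 0.69315 / 0.017073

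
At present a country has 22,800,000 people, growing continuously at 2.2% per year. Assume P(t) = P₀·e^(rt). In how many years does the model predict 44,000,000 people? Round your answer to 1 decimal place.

44000000 = 22800000 · e^(0.022·t)
t = ln(44000000/22800000) / 0.022 = ln(1.92982) / 0.022 = 0.65743 / 0.022

t ≈ 29.9 years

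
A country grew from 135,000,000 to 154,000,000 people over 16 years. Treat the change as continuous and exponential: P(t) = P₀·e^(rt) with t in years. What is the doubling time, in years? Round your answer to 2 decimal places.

r = ln(154000000/135000000) / 16 = ln(1.14074) / 16 ≈ 0.00823 per year
doubling time = ln 2 / |r| = 0.69315 / 0.00823

doubling time ≈ 84.22 years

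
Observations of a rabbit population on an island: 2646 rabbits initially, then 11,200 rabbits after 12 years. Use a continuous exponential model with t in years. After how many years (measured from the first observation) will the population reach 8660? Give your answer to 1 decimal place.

r = ln(11200/2646) / 12 ≈ 0.120239 per year
t = ln(8660/2646) / r = 1.18567 / 0.120239 ≈ 9.861

t ≈ 9.9 years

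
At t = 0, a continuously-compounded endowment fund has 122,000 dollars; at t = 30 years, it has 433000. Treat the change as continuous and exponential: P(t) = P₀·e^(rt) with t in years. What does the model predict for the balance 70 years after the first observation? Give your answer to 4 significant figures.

r = ln(433000/122000) / 30 ≈ 0.042224 per year
P(70) = 122000 · e^(0.042224·70) = 122000 · 19.21464 ≈ 2344185.55

≈ 2,344,000 dollars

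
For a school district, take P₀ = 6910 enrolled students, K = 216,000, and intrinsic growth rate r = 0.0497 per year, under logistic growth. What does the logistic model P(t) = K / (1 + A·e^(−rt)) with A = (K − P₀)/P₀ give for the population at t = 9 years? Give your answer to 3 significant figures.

≈ 10,600 enrolled students

A = (216000 − 6910)/6910 = 30.25904
P(9) = 216000 / (1 + 30.25904·e^(−0.0497·9)) = 216000 / (1 + 30.25904·0.639352)
= 216000 / 20.34618 ≈ 10616.24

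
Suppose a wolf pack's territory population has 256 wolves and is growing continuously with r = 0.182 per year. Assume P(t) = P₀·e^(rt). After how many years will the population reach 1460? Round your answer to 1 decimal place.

t ≈ 9.6 years

1460 = 256 · e^(0.182·t)
t = ln(1460/256) / 0.182 = ln(5.70312) / 0.182 = 1.74101 / 0.182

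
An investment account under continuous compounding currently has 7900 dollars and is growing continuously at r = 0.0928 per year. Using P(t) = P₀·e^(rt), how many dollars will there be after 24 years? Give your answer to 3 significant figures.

≈ 73,300 dollars

P(24) = 7900 · e^(0.0928·24) = 7900 · e^(2.2272)
= 7900 · 9.27386 ≈ 73263.52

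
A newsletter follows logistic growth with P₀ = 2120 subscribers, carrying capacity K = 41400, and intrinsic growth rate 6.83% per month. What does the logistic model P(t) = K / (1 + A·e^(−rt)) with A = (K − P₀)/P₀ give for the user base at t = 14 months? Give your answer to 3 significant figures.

A = (41400 − 2120)/2120 = 18.5283
P(14) = 41400 / (1 + 18.5283·e^(−0.0683·14)) = 41400 / (1 + 18.5283·0.384351)
= 41400 / 8.12136 ≈ 5097.67

≈ 5,100 subscribers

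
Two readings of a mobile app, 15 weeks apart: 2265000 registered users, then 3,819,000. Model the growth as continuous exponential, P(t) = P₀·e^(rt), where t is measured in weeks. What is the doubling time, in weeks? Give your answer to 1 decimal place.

doubling time ≈ 19.9 weeks

r = ln(3819000/2265000) / 15 = ln(1.68609) / 15 ≈ 0.034828 per week
doubling time = ln 2 / |r| = 0.69315 / 0.034828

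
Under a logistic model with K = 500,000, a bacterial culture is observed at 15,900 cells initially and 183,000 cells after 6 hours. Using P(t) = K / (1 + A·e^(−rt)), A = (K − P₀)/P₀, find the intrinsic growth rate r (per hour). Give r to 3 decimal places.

r ≈ 0.478 per hour

A = (500000 − 15900)/15900 = 30.44654
183000 = 500000/(1 + 30.44654·e^(−r·6)) → e^(−6r) = (2.73224 − 1)/30.44654 = 0.056894
r = −ln(0.056894)/6 = 2.86656/6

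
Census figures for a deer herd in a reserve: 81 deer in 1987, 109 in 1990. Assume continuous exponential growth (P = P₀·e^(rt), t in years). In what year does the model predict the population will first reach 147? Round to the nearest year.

year 1993

r = ln(109/81) / 3 = 0.2969/3 ≈ 0.098966 per year
t = ln(147/81) / r = 0.59598/0.098966 ≈ 6.02 years after 1987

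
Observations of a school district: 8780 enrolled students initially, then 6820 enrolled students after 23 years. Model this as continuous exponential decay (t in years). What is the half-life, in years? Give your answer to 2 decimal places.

half-life ≈ 63.11 years

r = ln(6820/8780) / 23 = ln(0.77677) / 23 ≈ -0.010983 per year
half-life = ln 2 / |r| = 0.69315 / 0.010983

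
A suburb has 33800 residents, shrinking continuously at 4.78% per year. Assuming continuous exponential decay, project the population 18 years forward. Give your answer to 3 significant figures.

P(18) = 33800 · e^(-0.0478·18) = 33800 · e^(-0.8604)
= 33800 · 0.42299 ≈ 14297.16

≈ 14,300 residents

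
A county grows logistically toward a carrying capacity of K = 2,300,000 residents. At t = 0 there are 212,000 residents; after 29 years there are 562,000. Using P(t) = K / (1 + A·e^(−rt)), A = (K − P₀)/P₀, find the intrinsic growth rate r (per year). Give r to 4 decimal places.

r ≈ 0.0399 per year

A = (2300000 − 212000)/212000 = 9.84906
562000 = 2300000/(1 + 9.84906·e^(−r·29)) → e^(−29r) = (4.09253 − 1)/9.84906 = 0.313992
r = −ln(0.313992)/29 = 1.15839/29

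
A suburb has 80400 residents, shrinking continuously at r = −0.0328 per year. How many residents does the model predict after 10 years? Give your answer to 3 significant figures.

≈ 57,900 residents

P(10) = 80400 · e^(-0.0328·10) = 80400 · e^(-0.328)
= 80400 · 0.72036 ≈ 57917.19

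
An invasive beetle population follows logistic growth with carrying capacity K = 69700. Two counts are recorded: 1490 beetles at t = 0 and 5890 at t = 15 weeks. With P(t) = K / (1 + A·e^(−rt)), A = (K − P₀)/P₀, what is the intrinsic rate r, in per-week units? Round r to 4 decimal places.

A = (69700 − 1490)/1490 = 45.77852
5890 = 69700/(1 + 45.77852·e^(−r·15)) → e^(−15r) = (11.83362 − 1)/45.77852 = 0.236653
r = −ln(0.236653)/15 = 1.44116/15

r ≈ 0.0961 per week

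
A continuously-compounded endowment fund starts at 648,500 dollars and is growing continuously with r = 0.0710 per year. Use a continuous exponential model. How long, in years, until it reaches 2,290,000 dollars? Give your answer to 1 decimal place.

t ≈ 17.8 years

2290000 = 648500 · e^(0.071·t)
t = ln(2290000/648500) / 0.071 = ln(3.53123) / 0.071 = 1.26165 / 0.071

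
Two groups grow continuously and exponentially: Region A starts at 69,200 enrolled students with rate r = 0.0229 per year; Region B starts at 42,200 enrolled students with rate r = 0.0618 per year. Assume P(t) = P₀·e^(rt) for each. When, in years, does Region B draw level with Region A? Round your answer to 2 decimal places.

t ≈ 12.71 years

69200·e^(0.0229t) = 42200·e^(0.0618t)
69200/42200 = e^((0.0618 − 0.0229)t) → ln(1.63981) = 0.0389·t
t = 0.49458 / 0.0389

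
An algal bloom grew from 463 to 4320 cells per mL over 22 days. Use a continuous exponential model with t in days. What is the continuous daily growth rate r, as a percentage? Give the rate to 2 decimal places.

4320 = 463 · e^(r·22)
e^(22r) = 4320/463 = 9.33045
r = ln(9.33045) / 22 = 2.23328 / 22

r ≈ 10.15% per day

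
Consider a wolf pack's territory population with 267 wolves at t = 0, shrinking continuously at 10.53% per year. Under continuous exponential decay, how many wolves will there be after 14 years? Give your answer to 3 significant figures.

≈ 61.1 wolves

P(14) = 267 · e^(-0.1053·14) = 267 · e^(-1.4742)
= 267 · 0.22896 ≈ 61.13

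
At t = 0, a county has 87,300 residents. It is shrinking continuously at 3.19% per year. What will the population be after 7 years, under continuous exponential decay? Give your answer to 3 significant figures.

P(7) = 87300 · e^(-0.0319·7) = 87300 · e^(-0.2233)
= 87300 · 0.79987 ≈ 69829.07

≈ 69,800 residents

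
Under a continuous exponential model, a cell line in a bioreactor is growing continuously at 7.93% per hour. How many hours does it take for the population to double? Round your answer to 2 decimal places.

doubling time ≈ 8.74 hours

doubling time = ln(2) / |r| = 0.69315 / 0.0793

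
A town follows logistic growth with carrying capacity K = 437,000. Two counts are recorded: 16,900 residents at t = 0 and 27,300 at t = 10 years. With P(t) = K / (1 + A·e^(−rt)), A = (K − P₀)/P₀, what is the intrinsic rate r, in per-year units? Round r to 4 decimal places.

r ≈ 0.0505 per year

A = (437000 − 16900)/16900 = 24.85799
27300 = 437000/(1 + 24.85799·e^(−r·10)) → e^(−10r) = (16.00733 − 1)/24.85799 = 0.603722
r = −ln(0.603722)/10 = 0.50464/10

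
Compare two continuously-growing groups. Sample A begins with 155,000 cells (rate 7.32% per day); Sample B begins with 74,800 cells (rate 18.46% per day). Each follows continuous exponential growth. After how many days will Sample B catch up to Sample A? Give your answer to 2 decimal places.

t ≈ 6.54 days

155000·e^(0.0732t) = 74800·e^(0.1846t)
155000/74800 = e^((0.1846 − 0.0732)t) → ln(2.07219) = 0.1114·t
t = 0.72861 / 0.1114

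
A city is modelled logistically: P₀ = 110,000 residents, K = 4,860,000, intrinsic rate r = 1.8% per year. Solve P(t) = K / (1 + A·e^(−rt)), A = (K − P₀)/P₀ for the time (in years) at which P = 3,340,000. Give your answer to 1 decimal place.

t ≈ 252.9 years

A = (4860000 − 110000)/110000 = 43.18182
3340000 = 4860000/(1 + 43.18182·e^(−0.018t)) → 1 + 43.18182·e^(−0.018t) = 1.45509
e^(−0.018t) = 0.010539 → t = ln(94.88636)/0.018 = 4.55268/0.018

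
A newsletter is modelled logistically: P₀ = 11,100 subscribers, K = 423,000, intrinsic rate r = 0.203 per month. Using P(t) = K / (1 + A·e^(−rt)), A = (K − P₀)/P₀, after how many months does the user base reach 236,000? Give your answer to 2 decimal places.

A = (423000 − 11100)/11100 = 37.10811
236000 = 423000/(1 + 37.10811·e^(−0.203t)) → 1 + 37.10811·e^(−0.203t) = 1.79237
e^(−0.203t) = 0.021353 → t = ln(46.83162)/0.203 = 3.84656/0.203

t ≈ 18.95 months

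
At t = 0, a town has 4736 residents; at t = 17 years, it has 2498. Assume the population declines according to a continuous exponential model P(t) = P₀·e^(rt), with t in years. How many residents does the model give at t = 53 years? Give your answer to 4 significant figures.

r = ln(2498/4736) / 17 ≈ -0.03763 per year
P(53) = 4736 · e^(-0.03763·53) = 4736 · 0.1361 ≈ 644.57

≈ 644.6 residents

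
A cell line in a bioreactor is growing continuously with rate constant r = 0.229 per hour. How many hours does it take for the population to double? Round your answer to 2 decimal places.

doubling time ≈ 3.03 hours

doubling time = ln(2) / |r| = 0.69315 / 0.229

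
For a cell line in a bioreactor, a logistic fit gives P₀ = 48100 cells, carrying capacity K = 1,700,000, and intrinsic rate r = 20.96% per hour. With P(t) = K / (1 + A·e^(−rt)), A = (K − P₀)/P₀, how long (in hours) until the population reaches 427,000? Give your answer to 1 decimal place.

A = (1700000 − 48100)/48100 = 34.34304
427000 = 1700000/(1 + 34.34304·e^(−0.2096t)) → 1 + 34.34304·e^(−0.2096t) = 3.98126
e^(−0.2096t) = 0.086808 → t = ln(11.51962)/0.2096 = 2.44405/0.2096

t ≈ 11.7 hours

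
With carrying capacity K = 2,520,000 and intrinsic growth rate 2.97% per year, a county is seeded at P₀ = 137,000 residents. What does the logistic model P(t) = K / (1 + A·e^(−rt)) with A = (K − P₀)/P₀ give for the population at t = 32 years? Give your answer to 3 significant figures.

A = (2520000 − 137000)/137000 = 17.39416
P(32) = 2520000 / (1 + 17.39416·e^(−0.0297·32)) = 2520000 / (1 + 17.39416·0.386586)
= 2520000 / 7.72435 ≈ 326241.25

≈ 326,000 residents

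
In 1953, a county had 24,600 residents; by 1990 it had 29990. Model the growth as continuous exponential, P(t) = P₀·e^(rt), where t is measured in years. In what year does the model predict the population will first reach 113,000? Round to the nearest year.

r = ln(29990/24600) / 37 = 0.19812/37 ≈ 0.005355 per year
t = ln(113000/24600) / r = 1.52464/0.005355 ≈ 284.74 years after 1953

year 2238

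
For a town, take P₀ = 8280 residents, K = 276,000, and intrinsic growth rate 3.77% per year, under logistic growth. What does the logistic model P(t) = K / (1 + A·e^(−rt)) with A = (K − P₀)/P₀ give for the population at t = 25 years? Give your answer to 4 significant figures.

≈ 20,300 residents

A = (276000 − 8280)/8280 = 32.33333
P(25) = 276000 / (1 + 32.33333·e^(−0.0377·25)) = 276000 / (1 + 32.33333·0.389652)
= 276000 / 13.59876 ≈ 20295.96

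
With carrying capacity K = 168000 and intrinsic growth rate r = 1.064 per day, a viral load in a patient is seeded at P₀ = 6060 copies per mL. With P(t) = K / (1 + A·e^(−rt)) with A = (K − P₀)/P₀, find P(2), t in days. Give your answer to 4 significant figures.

A = (168000 − 6060)/6060 = 26.72277
P(2) = 168000 / (1 + 26.72277·e^(−1.064·2)) = 168000 / (1 + 26.72277·0.119075)
= 168000 / 4.18202 ≈ 40171.98

≈ 40,170 copies per mL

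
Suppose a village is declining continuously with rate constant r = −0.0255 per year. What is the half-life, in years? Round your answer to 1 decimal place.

half-life = ln(2) / |r| = 0.69315 / 0.0255

half-life ≈ 27.2 years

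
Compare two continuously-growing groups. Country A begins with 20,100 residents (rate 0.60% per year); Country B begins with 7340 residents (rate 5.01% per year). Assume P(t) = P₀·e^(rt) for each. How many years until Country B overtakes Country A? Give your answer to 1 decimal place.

20100·e^(0.006t) = 7340·e^(0.0501t)
20100/7340 = e^((0.0501 − 0.006)t) → ln(2.73842) = 0.0441·t
t = 1.00738 / 0.0441

t ≈ 22.8 years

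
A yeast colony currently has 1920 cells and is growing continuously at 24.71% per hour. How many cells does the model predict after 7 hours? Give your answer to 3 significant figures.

P(7) = 1920 · e^(0.2471·7) = 1920 · e^(1.7297)
= 1920 · 5.63896 ≈ 10826.81

≈ 10,800 cells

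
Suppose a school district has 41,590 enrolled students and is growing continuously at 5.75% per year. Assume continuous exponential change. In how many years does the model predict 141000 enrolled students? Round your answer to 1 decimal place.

t ≈ 21.2 years

141000 = 41590 · e^(0.0575·t)
t = ln(141000/41590) / 0.0575 = ln(3.39024) / 0.0575 = 1.2209 / 0.0575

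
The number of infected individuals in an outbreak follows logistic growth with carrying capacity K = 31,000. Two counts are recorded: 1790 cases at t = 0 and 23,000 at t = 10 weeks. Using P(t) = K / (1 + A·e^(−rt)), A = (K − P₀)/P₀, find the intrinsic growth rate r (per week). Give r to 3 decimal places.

r ≈ 0.385 per week

A = (31000 − 1790)/1790 = 16.31844
23000 = 31000/(1 + 16.31844·e^(−r·10)) → e^(−10r) = (1.34783 − 1)/16.31844 = 0.021315
r = −ln(0.021315)/10 = 3.84835/10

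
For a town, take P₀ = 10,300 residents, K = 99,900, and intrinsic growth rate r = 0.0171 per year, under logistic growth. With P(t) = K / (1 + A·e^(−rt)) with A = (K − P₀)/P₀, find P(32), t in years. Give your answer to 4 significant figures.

A = (99900 − 10300)/10300 = 8.69903
P(32) = 99900 / (1 + 8.69903·e^(−0.0171·32)) = 99900 / (1 + 8.69903·0.578568)
= 99900 / 6.03298 ≈ 16558.99

≈ 16,560 residents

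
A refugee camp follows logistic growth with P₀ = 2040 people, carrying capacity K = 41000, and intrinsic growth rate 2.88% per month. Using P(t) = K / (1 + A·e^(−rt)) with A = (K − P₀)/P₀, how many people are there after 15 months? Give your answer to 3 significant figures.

≈ 3,060 people

A = (41000 − 2040)/2040 = 19.09804
P(15) = 41000 / (1 + 19.09804·e^(−0.0288·15)) = 41000 / (1 + 19.09804·0.649209)
= 41000 / 13.39863 ≈ 3060.02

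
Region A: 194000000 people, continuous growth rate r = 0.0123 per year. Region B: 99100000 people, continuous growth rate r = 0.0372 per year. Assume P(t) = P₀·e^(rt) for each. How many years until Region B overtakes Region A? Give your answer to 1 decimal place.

t ≈ 27.0 years

194000000·e^(0.0123t) = 99100000·e^(0.0372t)
194000000/99100000 = e^((0.0372 − 0.0123)t) → ln(1.95762) = 0.0249·t
t = 0.67173 / 0.0249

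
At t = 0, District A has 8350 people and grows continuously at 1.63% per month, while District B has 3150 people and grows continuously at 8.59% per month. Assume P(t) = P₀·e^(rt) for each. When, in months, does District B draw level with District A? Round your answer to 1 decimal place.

t ≈ 14.0 months

8350·e^(0.0163t) = 3150·e^(0.0859t)
8350/3150 = e^((0.0859 − 0.0163)t) → ln(2.65079) = 0.0696·t
t = 0.97486 / 0.0696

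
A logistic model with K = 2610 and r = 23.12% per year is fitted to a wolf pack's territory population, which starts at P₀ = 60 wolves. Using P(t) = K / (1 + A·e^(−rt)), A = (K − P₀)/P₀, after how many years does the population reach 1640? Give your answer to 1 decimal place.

A = (2610 − 60)/60 = 42.5
1640 = 2610/(1 + 42.5·e^(−0.2312t)) → 1 + 42.5·e^(−0.2312t) = 1.59146
e^(−0.2312t) = 0.013917 → t = ln(71.85567)/0.2312 = 4.27466/0.2312

t ≈ 18.5 years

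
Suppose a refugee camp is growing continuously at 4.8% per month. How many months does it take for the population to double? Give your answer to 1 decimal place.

doubling time ≈ 14.4 months

doubling time = ln(2) / |r| = 0.69315 / 0.048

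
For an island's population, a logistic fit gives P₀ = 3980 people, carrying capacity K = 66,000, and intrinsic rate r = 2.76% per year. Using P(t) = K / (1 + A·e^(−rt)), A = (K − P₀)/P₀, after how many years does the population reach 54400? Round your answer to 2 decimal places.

A = (66000 − 3980)/3980 = 15.58291
54400 = 66000/(1 + 15.58291·e^(−0.0276t)) → 1 + 15.58291·e^(−0.0276t) = 1.21324
e^(−0.0276t) = 0.013684 → t = ln(73.0785)/0.0276 = 4.29153/0.0276

t ≈ 155.49 years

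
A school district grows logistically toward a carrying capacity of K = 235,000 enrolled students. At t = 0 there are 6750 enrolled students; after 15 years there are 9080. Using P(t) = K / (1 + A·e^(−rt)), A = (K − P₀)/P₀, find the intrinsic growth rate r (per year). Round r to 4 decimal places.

A = (235000 − 6750)/6750 = 33.81481
9080 = 235000/(1 + 33.81481·e^(−r·15)) → e^(−15r) = (25.88106 − 1)/33.81481 = 0.735803
r = −ln(0.735803)/15 = 0.30679/15

r ≈ 0.0205 per year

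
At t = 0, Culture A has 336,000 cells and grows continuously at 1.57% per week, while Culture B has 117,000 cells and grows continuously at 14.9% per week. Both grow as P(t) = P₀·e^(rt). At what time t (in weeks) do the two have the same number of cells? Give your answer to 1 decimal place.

336000·e^(0.0157t) = 117000·e^(0.149t)
336000/117000 = e^((0.149 − 0.0157)t) → ln(2.87179) = 0.1333·t
t = 1.05494 / 0.1333

t ≈ 7.9 weeks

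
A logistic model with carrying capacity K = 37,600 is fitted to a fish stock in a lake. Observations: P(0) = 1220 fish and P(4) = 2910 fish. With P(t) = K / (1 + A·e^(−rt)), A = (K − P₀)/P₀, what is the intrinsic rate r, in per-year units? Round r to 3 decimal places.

A = (37600 − 1220)/1220 = 29.81967
2910 = 37600/(1 + 29.81967·e^(−r·4)) → e^(−4r) = (12.92096 − 1)/29.81967 = 0.399768
r = −ln(0.399768)/4 = 0.91687/4

r ≈ 0.229 per year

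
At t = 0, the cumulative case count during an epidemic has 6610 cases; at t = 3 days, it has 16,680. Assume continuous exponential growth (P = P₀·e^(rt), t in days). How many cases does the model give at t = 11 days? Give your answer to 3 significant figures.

r = ln(16680/6610) / 3 ≈ 0.308542 per day
P(11) = 6610 · e^(0.308542·11) = 6610 · 29.7838 ≈ 196870.94

≈ 197,000 cases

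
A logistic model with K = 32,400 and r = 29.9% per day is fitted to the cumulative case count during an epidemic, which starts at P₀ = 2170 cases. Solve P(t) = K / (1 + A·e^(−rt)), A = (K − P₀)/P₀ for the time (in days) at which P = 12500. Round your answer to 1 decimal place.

A = (32400 − 2170)/2170 = 13.93088
12500 = 32400/(1 + 13.93088·e^(−0.299t)) → 1 + 13.93088·e^(−0.299t) = 2.592
e^(−0.299t) = 0.114279 → t = ln(8.75055)/0.299 = 2.16912/0.299

t ≈ 7.3 days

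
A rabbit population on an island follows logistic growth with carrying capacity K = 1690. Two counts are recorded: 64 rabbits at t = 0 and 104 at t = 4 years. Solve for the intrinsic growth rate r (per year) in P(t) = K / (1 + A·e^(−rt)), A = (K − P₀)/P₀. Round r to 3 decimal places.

A = (1690 − 64)/64 = 25.40625
104 = 1690/(1 + 25.40625·e^(−r·4)) → e^(−4r) = (16.25 − 1)/25.40625 = 0.600246
r = −ln(0.600246)/4 = 0.51042/4

r ≈ 0.128 per year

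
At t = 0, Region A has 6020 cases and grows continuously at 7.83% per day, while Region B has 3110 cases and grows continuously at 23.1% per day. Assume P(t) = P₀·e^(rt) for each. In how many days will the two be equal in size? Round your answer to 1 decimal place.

6020·e^(0.0783t) = 3110·e^(0.231t)
6020/3110 = e^((0.231 − 0.0783)t) → ln(1.93569) = 0.1527·t
t = 0.66046 / 0.1527

t ≈ 4.3 days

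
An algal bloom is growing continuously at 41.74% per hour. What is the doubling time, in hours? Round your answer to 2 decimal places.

doubling time = ln(2) / |r| = 0.69315 / 0.4174

doubling time ≈ 1.66 hours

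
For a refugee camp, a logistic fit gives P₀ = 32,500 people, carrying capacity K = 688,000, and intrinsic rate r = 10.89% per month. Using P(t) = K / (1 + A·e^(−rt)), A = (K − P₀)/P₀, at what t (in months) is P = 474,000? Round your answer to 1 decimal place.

t ≈ 34.9 months

A = (688000 − 32500)/32500 = 20.16923
474000 = 688000/(1 + 20.16923·e^(−0.1089t)) → 1 + 20.16923·e^(−0.1089t) = 1.45148
e^(−0.1089t) = 0.022384 → t = ln(44.6739)/0.1089 = 3.79939/0.1089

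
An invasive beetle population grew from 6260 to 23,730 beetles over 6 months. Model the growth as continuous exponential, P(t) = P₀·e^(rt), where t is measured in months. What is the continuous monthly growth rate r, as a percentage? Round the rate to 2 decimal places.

23730 = 6260 · e^(r·6)
e^(6r) = 23730/6260 = 3.79073
r = ln(3.79073) / 6 = 1.33256 / 6

r ≈ 22.21% per month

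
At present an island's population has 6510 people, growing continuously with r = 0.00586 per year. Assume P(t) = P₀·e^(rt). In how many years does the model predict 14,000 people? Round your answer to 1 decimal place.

14000 = 6510 · e^(0.00586·t)
t = ln(14000/6510) / 0.00586 = ln(2.15054) / 0.00586 = 0.76572 / 0.00586

t ≈ 130.7 years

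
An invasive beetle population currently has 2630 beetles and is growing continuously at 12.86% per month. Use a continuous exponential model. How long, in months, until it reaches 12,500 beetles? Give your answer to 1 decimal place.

12500 = 2630 · e^(0.1286·t)
t = ln(12500/2630) / 0.1286 = ln(4.75285) / 0.1286 = 1.55874 / 0.1286

t ≈ 12.1 months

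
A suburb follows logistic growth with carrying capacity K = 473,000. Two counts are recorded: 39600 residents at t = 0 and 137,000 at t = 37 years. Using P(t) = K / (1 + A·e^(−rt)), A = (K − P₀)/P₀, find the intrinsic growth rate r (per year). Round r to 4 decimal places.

r ≈ 0.0404 per year

A = (473000 − 39600)/39600 = 10.94444
137000 = 473000/(1 + 10.94444·e^(−r·37)) → e^(−37r) = (3.45255 − 1)/10.94444 = 0.224091
r = −ln(0.224091)/37 = 1.4957/37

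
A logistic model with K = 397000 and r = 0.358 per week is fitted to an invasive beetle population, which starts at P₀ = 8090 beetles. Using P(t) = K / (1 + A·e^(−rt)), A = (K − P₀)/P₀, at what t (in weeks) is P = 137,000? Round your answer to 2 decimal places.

A = (397000 − 8090)/8090 = 48.07293
137000 = 397000/(1 + 48.07293·e^(−0.358t)) → 1 + 48.07293·e^(−0.358t) = 2.89781
e^(−0.358t) = 0.039478 → t = ln(25.33074)/0.358 = 3.23202/0.358

t ≈ 9.03 weeks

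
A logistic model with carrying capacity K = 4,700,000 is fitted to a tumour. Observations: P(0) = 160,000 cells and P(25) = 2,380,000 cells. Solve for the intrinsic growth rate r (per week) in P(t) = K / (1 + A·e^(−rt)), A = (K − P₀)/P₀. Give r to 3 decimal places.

A = (4700000 − 160000)/160000 = 28.375
2380000 = 4700000/(1 + 28.375·e^(−r·25)) → e^(−25r) = (1.97479 − 1)/28.375 = 0.034354
r = −ln(0.034354)/25 = 3.37104/25

r ≈ 0.135 per week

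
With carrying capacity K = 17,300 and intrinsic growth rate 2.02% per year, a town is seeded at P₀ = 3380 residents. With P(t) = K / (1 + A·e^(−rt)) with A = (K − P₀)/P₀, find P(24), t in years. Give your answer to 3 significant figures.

≈ 4,890 residents

A = (17300 − 3380)/3380 = 4.11834
P(24) = 17300 / (1 + 4.11834·e^(−0.0202·24)) = 17300 / (1 + 4.11834·0.61582)
= 17300 / 3.53616 ≈ 4892.31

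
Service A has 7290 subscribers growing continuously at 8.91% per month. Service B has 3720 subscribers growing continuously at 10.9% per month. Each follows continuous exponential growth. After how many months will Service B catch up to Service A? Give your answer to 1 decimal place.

7290·e^(0.0891t) = 3720·e^(0.109t)
7290/3720 = e^((0.109 − 0.0891)t) → ln(1.95968) = 0.0199·t
t = 0.67278 / 0.0199

t ≈ 33.8 months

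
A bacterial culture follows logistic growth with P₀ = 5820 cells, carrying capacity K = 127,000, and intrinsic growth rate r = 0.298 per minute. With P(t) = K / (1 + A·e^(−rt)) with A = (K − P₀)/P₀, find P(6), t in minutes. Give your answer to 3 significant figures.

≈ 28,300 cells

A = (127000 − 5820)/5820 = 20.82131
P(6) = 127000 / (1 + 20.82131·e^(−0.298·6)) = 127000 / (1 + 20.82131·0.167294)
= 127000 / 4.48329 ≈ 28327.42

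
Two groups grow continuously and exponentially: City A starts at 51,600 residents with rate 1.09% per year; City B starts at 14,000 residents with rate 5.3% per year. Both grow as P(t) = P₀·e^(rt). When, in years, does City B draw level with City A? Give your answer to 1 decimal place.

t ≈ 31.0 years

51600·e^(0.0109t) = 14000·e^(0.053t)
51600/14000 = e^((0.053 − 0.0109)t) → ln(3.68571) = 0.0421·t
t = 1.30446 / 0.0421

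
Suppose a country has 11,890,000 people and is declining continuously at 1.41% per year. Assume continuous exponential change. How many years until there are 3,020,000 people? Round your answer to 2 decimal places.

3020000 = 11890000 · e^(-0.0141·t)
t = ln(3020000/11890000) / -0.0141 = ln(0.25399) / -0.0141 = -1.37044 / -0.0141

t ≈ 97.19 years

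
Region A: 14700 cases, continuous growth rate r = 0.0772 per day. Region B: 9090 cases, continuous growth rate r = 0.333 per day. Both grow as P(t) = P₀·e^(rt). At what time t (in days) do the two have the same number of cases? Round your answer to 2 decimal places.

14700·e^(0.0772t) = 9090·e^(0.333t)
14700/9090 = e^((0.333 − 0.0772)t) → ln(1.61716) = 0.2558·t
t = 0.48067 / 0.2558

t ≈ 1.88 days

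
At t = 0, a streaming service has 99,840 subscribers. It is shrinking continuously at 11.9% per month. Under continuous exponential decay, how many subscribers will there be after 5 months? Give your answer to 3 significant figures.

≈ 55,100 subscribers

P(5) = 99840 · e^(-0.119·5) = 99840 · e^(-0.595)
= 99840 · 0.55156 ≈ 55068.01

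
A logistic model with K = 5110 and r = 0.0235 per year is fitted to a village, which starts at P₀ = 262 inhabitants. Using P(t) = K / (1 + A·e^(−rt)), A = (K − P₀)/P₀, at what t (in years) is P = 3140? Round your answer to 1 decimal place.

A = (5110 − 262)/262 = 18.50382
3140 = 5110/(1 + 18.50382·e^(−0.0235t)) → 1 + 18.50382·e^(−0.0235t) = 1.62739
e^(−0.0235t) = 0.033906 → t = ln(29.49339)/0.0235 = 3.38417/0.0235

t ≈ 144.0 years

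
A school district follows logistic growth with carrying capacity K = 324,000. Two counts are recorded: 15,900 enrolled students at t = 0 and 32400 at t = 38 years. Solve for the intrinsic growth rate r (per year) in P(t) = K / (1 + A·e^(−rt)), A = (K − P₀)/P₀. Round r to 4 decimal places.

r ≈ 0.0202 per year

A = (324000 − 15900)/15900 = 19.37736
32400 = 324000/(1 + 19.37736·e^(−r·38)) → e^(−38r) = (10 − 1)/19.37736 = 0.46446
r = −ln(0.46446)/38 = 0.76688/38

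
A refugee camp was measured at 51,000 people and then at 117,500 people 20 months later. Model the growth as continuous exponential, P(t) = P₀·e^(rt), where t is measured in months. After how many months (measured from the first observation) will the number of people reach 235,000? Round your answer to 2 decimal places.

r = ln(117500/51000) / 20 ≈ 0.041731 per month
t = ln(235000/51000) / r = 1.52776 / 0.041731 ≈ 36.61

t ≈ 36.61 months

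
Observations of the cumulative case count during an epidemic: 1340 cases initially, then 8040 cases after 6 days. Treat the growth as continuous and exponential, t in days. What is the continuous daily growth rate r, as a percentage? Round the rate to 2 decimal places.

8040 = 1340 · e^(r·6)
e^(6r) = 8040/1340 = 6
r = ln(6) / 6 = 1.79176 / 6

r ≈ 29.86% per day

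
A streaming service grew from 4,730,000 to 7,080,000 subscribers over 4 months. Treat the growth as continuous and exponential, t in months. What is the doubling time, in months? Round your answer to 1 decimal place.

r = ln(7080000/4730000) / 4 = ln(1.49683) / 4 ≈ 0.100837 per month
doubling time = ln 2 / |r| = 0.69315 / 0.100837

doubling time ≈ 6.9 months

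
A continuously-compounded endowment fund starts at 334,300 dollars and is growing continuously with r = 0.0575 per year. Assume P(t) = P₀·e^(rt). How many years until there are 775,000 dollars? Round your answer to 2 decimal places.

775000 = 334300 · e^(0.0575·t)
t = ln(775000/334300) / 0.0575 = ln(2.31828) / 0.0575 = 0.84082 / 0.0575

t ≈ 14.62 years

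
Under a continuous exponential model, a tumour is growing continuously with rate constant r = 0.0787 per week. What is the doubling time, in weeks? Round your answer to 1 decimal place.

doubling time ≈ 8.8 weeks

doubling time = ln(2) / |r| = 0.69315 / 0.0787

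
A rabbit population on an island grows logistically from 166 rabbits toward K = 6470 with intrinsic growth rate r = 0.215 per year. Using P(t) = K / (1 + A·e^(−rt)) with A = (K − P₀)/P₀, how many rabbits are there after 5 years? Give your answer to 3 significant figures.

≈ 463 rabbits

A = (6470 − 166)/166 = 37.9759
P(5) = 6470 / (1 + 37.9759·e^(−0.215·5)) = 6470 / (1 + 37.9759·0.341298)
= 6470 / 13.96109 ≈ 463.43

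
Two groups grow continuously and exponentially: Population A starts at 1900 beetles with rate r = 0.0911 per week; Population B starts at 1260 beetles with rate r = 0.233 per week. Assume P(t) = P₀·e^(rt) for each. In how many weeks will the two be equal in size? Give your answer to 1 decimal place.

t ≈ 2.9 weeks

1900·e^(0.0911t) = 1260·e^(0.233t)
1900/1260 = e^((0.233 − 0.0911)t) → ln(1.50794) = 0.1419·t
t = 0.41074 / 0.1419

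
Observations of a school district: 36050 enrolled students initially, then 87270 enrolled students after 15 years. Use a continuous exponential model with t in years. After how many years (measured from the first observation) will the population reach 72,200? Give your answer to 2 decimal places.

t ≈ 11.78 years

r = ln(87270/36050) / 15 ≈ 0.05894 per year
t = ln(72200/36050) / r = 0.69453 / 0.05894 ≈ 11.784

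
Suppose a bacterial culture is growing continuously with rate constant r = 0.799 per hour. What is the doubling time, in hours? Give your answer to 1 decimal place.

doubling time ≈ 0.9 hours

doubling time = ln(2) / |r| = 0.69315 / 0.799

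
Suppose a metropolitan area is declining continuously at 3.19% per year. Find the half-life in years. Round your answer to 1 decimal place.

half-life ≈ 21.7 years

half-life = ln(2) / |r| = 0.69315 / 0.0319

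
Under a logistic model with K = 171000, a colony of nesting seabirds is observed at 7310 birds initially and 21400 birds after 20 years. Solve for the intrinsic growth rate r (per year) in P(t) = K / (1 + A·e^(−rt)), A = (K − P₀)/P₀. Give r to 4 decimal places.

A = (171000 − 7310)/7310 = 22.39261
21400 = 171000/(1 + 22.39261·e^(−r·20)) → e^(−20r) = (7.99065 − 1)/22.39261 = 0.312186
r = −ln(0.312186)/20 = 1.16416/20

r ≈ 0.0582 per year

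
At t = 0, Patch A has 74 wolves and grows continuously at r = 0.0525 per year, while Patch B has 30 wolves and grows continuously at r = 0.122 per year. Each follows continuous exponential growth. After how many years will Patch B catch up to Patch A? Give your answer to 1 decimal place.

74·e^(0.0525t) = 30·e^(0.122t)
74/30 = e^((0.122 − 0.0525)t) → ln(2.46667) = 0.0695·t
t = 0.90287 / 0.0695

t ≈ 13.0 years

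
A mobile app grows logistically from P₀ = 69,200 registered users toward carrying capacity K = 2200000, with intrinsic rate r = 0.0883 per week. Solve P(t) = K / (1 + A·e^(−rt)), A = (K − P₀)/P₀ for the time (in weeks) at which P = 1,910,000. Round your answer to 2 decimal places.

A = (2200000 − 69200)/69200 = 30.79191
1910000 = 2200000/(1 + 30.79191·e^(−0.0883t)) → 1 + 30.79191·e^(−0.0883t) = 1.15183
e^(−0.0883t) = 0.004931 → t = ln(202.80187)/0.0883 = 5.31223/0.0883

t ≈ 60.16 weeks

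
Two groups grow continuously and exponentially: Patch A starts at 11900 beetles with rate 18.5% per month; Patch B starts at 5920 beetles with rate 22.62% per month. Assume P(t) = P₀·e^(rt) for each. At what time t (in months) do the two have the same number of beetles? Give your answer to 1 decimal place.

t ≈ 16.9 months

11900·e^(0.185t) = 5920·e^(0.2262t)
11900/5920 = e^((0.2262 − 0.185)t) → ln(2.01014) = 0.0412·t
t = 0.6982 / 0.0412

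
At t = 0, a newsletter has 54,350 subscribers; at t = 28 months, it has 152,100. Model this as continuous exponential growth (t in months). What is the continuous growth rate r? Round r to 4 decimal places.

152100 = 54350 · e^(r·28)
e^(28r) = 152100/54350 = 2.79853
r = ln(2.79853) / 28 = 1.02909 / 28

r ≈ 0.0368 per month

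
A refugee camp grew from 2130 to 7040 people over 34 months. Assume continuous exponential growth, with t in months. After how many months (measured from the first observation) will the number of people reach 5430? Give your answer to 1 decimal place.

r = ln(7040/2130) / 34 ≈ 0.035161 per month
t = ln(5430/2130) / r = 0.93582 / 0.035161 ≈ 26.615

t ≈ 26.6 months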